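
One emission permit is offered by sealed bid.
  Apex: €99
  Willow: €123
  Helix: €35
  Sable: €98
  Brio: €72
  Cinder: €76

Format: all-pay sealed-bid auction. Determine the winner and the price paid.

Willow pays €123

Rule: the highest bidder wins the item, but every bidder pays their own bid.
Sorting bids: 123 (Willow) > 99 (Apex) > 98 (Sable) > 76 (Cinder) > 72 (Brio) > 35 (Helix)
Willow is highest and takes the item; every bidder forfeits their bid.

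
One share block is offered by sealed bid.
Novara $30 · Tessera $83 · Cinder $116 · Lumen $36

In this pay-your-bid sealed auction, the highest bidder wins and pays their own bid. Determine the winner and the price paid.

Rule: the highest bidder wins and pays their own bid.
Bids ranked: 116 (Cinder) > 83 (Tessera) > 36 (Lumen) > 30 (Novara)
Cinder has the highest bid and pays exactly that: $116.

Cinder pays $116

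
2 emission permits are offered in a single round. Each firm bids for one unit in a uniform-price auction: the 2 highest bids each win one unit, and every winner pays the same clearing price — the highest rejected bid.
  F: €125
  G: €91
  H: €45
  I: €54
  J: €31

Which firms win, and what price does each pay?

Ordering the bids: 125 (F), 91 (G), 54 (I), 45 (H), …
Winners (2 units): F, G.
Highest unsuccessful bid: €54 → clearing price.

F, G; each pays €54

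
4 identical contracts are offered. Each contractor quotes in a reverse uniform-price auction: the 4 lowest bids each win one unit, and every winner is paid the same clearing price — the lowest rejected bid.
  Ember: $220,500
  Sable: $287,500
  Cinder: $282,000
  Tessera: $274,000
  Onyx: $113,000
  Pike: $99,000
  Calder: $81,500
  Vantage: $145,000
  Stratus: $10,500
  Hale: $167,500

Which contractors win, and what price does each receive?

Stratus, Calder, Pike, Onyx; each is paid $145,000

Bids ranked low→high: 10,500 (Stratus), 81,500 (Calder), 99,000 (Pike), 113,000 (Onyx), 145,000 (Vantage), 167,500 (Hale), …
Winners (4 units): Stratus, Calder, Pike, Onyx.
Lowest unsuccessful bid: $145,000 → clearing price.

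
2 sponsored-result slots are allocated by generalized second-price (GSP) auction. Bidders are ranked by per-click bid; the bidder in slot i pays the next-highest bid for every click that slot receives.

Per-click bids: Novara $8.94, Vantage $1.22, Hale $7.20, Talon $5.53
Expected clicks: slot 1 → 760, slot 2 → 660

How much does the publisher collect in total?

Per-click bids in order: $8.94 (Novara) > $7.20 (Hale) > $5.53 (Talon) > …
Slot 1: Novara pays $7.20 × 760 = $5472.00
Slot 2: Hale pays $5.53 × 660 = $3649.80
Total = $9121.80

Total revenue: $9121.80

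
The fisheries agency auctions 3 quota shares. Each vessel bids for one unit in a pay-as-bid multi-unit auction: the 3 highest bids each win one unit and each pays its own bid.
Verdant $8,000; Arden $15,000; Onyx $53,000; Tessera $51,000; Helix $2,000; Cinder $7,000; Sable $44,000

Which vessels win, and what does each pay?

Sorting: 53,000 (Onyx), 51,000 (Tessera), 44,000 (Sable), 15,000 (Arden), 8,000 (Verdant), …
The 3 highest are Onyx, Tessera, Sable.
Each winner pays its own bid: Onyx $53,000, Tessera $51,000, Sable $44,000.

Onyx $53,000, Tessera $51,000, Sable $44,000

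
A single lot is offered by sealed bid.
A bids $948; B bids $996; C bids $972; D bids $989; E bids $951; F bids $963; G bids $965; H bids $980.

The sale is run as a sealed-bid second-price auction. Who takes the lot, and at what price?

Rule: the highest bidder wins and pays the second-highest bid.
Bids ranked: 996 (B) > 989 (D) > 980 (H) > 972 (C) > 965 (G) > 963 (F) > …
Second-price: B pays D's bid of $989.

B pays $989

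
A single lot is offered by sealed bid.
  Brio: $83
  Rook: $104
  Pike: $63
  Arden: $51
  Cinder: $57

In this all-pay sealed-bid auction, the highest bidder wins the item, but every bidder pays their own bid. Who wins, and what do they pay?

Rook pays $104

Bids in order: 104 (Rook) > 83 (Brio) > 63 (Pike) > 57 (Cinder) > 51 (Arden)
Rook is highest and takes the item; every bidder forfeits their bid.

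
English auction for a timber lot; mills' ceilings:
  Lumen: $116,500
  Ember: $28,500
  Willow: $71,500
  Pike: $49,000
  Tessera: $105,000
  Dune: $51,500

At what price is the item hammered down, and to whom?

Limits ranked: 116,500 (Lumen) > 105,000 (Tessera) > 71,500 (Willow) > 51,500 (Dune) > 49,000 (Pike) > 28,500 (Ember)
Once the price passes $105,000, only Lumen is left; the hammer falls at Tessera's limit of $105,000.

Lumen wins at $105,000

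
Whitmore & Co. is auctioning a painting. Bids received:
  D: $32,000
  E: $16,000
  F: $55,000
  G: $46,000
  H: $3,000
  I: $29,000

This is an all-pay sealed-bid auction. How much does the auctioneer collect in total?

Bids in order: 55,000 (F) > 46,000 (G) > 32,000 (D) > 29,000 (I) > 16,000 (E) > 3,000 (H)
F wins with the top bid; all bids are sunk regardless.
Every bidder forfeits their bid regardless of winning.
Revenue = 32,000 + 16,000 + 55,000 + 46,000 + 3,000 + 29,000 = $181,000.

Total revenue: $181,000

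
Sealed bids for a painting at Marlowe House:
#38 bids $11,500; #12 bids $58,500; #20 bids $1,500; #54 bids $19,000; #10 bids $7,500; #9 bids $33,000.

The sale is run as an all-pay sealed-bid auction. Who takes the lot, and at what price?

#12 pays $58,500

All-pay sealed-bid auction: the highest bidder wins the item, but every bidder pays their own bid.
Sorting bids: 58,500 (#12) > 33,000 (#9) > 19,000 (#54) > 11,500 (#38) > 7,500 (#10) > 1,500 (#20)
#12 wins with the top bid; all bids are sunk regardless.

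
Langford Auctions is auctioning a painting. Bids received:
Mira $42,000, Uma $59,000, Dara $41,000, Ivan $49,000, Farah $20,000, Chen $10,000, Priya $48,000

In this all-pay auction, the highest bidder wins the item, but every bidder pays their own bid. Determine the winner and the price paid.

Uma pays $59,000

Sorting bids: 59,000 (Uma) > 49,000 (Ivan) > 48,000 (Priya) > 42,000 (Mira) > 41,000 (Dara) > 20,000 (Farah) > …
Uma wins with the top bid; all bids are sunk regardless.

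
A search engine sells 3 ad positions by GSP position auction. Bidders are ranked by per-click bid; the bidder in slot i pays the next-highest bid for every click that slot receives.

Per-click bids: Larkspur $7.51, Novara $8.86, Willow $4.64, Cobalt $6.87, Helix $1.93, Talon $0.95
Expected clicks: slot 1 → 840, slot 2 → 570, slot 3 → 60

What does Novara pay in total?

Novara pays $6308.40

Ranked by bid: $8.86 (Novara) > $7.51 (Larkspur) > $6.87 (Cobalt) > $4.64 (Willow) > …
Novara holds slot 1 → pays next bid $7.51 × 840 clicks = $6308.40.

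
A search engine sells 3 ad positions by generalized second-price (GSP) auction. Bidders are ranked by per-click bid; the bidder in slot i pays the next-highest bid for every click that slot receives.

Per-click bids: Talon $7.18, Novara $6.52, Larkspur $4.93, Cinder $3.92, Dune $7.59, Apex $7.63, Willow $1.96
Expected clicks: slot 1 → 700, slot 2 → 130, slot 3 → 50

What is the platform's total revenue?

Ranked by bid: $7.63 (Apex) > $7.59 (Dune) > $7.18 (Talon) > $6.52 (Novara) > …
Slot 1: Apex pays $7.59 × 700 = $5313.00
Slot 2: Dune pays $7.18 × 130 = $933.40
Slot 3: Talon pays $6.52 × 50 = $326.00
Total = $6572.40

Total revenue: $6572.40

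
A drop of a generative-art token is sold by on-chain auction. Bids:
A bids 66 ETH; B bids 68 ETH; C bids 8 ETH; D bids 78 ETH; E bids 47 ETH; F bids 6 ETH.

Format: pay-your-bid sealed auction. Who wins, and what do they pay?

Bids in order: 78 (D) > 68 (B) > 66 (A) > 47 (E) > 8 (C) > 6 (F)
D is highest → pays own bid, 78 ETH.

D pays 78 ETH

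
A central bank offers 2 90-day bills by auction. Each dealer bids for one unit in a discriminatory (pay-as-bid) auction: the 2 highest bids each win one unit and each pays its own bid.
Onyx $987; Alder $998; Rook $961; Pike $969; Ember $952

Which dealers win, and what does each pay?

Sorting: 998 (Alder), 987 (Onyx), 969 (Pike), 961 (Rook), …
Winners (2 units): Alder, Onyx.
Each winner pays its own bid: Alder $998, Onyx $987.

Alder $998, Onyx $987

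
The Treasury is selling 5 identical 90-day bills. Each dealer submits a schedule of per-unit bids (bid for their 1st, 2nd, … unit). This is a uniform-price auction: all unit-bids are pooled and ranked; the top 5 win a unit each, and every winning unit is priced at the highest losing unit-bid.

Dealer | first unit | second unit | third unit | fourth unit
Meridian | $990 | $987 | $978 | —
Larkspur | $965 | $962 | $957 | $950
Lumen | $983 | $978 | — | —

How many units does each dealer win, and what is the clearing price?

All unit-bids, highest first — top 5: 990 (Meridian-1), 987 (Meridian-2), 983 (Lumen-1), 978 (Meridian-3), 978 (Lumen-2)
First bid not allocated: $965.
Allocation: Lumen 2, Meridian 3.

Lumen 2, Meridian 3; clearing price $965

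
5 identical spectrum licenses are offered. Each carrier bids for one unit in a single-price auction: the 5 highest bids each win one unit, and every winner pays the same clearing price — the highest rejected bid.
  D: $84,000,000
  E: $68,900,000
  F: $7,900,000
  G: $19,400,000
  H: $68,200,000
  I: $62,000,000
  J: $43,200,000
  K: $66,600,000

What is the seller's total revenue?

Total revenue: $216,000,000

Bids ranked high→low: 84,000,000 (D), 68,900,000 (E), 68,200,000 (H), 66,600,000 (K), 62,000,000 (I), 43,200,000 (J), 19,400,000 (G), …
Winners (5 units): D, E, H, K, I.
Clearing price = highest rejected bid = $43,200,000.
Total revenue = 5 × $43,200,000 = $216,000,000.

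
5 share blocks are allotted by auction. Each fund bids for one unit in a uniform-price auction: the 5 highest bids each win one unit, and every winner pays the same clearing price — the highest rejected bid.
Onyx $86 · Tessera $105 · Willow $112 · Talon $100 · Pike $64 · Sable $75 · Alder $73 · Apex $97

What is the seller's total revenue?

Ordering the bids: 112 (Willow), 105 (Tessera), 100 (Talon), 97 (Apex), 86 (Onyx), 75 (Sable), 73 (Alder), …
The 5 highest are Willow, Tessera, Talon, Apex, Onyx.
First losing bid is Sable's $75, which sets the uniform price.
Total revenue = 5 × $75 = $375.

Total revenue: $375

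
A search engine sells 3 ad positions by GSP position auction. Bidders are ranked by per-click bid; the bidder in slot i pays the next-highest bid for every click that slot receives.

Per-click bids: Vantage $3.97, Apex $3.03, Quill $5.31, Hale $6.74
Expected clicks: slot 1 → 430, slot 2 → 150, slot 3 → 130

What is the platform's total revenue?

Sorting advertisers: $6.74 (Hale) > $5.31 (Quill) > $3.97 (Vantage) > $3.03 (Apex)
Slot 1: Hale pays $5.31 × 430 = $2283.30
Slot 2: Quill pays $3.97 × 150 = $595.50
Slot 3: Vantage pays $3.03 × 130 = $393.90
Total = $3272.70

Total revenue: $3272.70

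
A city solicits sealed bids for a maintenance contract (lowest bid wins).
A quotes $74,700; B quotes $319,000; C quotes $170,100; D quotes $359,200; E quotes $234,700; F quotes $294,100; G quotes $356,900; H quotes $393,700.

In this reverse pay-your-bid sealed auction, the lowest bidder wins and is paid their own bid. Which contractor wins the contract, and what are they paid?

A is paid $74,700

Reverse pay-your-bid sealed auction: the lowest bidder wins and is paid their own bid.
Sorting bids: 74,700 (A) < 170,100 (C) < 234,700 (E) < 294,100 (F) < 319,000 (B) < 356,900 (G) < …
First-price: A is paid what they bid, $74,700.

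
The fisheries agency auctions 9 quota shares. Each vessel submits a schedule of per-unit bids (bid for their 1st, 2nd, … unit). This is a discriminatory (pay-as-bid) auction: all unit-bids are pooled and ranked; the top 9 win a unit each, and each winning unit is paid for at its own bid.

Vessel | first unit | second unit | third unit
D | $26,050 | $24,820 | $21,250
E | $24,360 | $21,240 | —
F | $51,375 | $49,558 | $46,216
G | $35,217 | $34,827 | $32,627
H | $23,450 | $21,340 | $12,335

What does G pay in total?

Merging the schedules and taking the best 9: 51,375 (F-1), 49,558 (F-2), 46,216 (F-3), 35,217 (G-1), 34,827 (G-2), 32,627 (G-3), 26,050 (D-1), 24,820 (D-2), 24,360 (E-1)
Next rejected bid: $23,450 (not a price — pay-as-bid).
G's winning unit-bids: 35,217 + 34,827 + 32,627 = $102,671.

G pays $102,671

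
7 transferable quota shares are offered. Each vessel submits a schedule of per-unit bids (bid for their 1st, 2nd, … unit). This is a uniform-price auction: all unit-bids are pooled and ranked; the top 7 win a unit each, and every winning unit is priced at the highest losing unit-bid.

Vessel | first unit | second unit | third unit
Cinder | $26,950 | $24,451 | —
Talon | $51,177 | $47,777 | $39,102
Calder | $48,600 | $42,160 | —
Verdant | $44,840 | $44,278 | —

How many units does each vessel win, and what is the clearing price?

All unit-bids, highest first — top 7: 51,177 (Talon-1), 48,600 (Calder-1), 47,777 (Talon-2), 44,840 (Verdant-1), 44,278 (Verdant-2), 42,160 (Calder-2), 39,102 (Talon-3)
Highest rejected unit-bid = $26,950.
Allocation: Calder 2, Talon 3, Verdant 2.

Calder 2, Talon 3, Verdant 2; clearing price $26,950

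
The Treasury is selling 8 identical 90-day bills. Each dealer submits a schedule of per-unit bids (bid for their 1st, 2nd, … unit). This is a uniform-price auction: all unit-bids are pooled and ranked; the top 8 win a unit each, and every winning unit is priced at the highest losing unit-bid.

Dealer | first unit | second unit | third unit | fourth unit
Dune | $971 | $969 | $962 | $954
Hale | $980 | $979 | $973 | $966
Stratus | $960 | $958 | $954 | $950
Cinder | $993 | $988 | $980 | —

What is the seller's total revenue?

Merging the schedules and taking the best 8: 993 (Cinder-1), 988 (Cinder-2), 980 (Hale-1), 980 (Cinder-3), 979 (Hale-2), 973 (Hale-3), 971 (Dune-1), 969 (Dune-2)
First bid not allocated: $966.
Allocation: Cinder 3, Dune 2, Hale 3. Every unit priced at $966.
Revenue = 8 × 966 = $7,728.

Total revenue: $7,728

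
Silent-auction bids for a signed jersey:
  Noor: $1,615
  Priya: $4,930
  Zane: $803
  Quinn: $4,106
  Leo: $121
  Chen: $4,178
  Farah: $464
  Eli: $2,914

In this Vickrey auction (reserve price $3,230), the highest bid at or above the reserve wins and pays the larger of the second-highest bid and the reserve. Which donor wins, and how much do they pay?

Priya pays $4,178

Bids ranked: 4,930 (Priya) > 4,178 (Chen) > 4,106 (Quinn) > 2,914 (Eli) > 1,615 (Noor) > 803 (Zane) > …
Highest eligible bid: Priya at $4,930.
Second-highest bid $4,178 exceeds the reserve $3,230 → payment $4,178.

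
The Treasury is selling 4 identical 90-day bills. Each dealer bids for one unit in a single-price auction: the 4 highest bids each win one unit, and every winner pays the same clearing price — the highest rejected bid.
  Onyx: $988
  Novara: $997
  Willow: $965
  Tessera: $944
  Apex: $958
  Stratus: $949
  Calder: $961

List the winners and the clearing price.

Novara, Onyx, Willow, Calder; each pays $958

Bids ranked high→low: 997 (Novara), 988 (Onyx), 965 (Willow), 961 (Calder), 958 (Apex), 949 (Stratus), …
Winners (4 units): Novara, Onyx, Willow, Calder.
First losing bid is Apex's $958, which sets the uniform price.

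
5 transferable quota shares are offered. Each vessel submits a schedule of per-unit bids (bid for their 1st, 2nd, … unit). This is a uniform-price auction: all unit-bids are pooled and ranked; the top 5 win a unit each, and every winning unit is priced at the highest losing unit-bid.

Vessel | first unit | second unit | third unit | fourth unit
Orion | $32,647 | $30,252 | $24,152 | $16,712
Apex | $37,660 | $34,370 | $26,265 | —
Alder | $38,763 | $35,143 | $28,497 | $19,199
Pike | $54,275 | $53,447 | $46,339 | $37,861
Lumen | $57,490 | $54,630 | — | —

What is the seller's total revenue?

Total revenue: $193,815

Merging the schedules and taking the best 5: 57,490 (Lumen-1), 54,630 (Lumen-2), 54,275 (Pike-1), 53,447 (Pike-2), 46,339 (Pike-3)
Highest rejected unit-bid = $38,763.
Allocation: Lumen 2, Pike 3. Every unit priced at $38,763.
Revenue = 5 × 38,763 = $193,815.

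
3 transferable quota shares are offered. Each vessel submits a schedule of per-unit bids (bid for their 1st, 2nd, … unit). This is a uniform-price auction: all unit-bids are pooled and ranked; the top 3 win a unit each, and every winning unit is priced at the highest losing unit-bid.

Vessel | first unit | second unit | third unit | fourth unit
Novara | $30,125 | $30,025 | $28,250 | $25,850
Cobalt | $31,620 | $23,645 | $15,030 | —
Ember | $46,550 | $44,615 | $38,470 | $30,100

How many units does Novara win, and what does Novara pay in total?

Pooled unit-bids ranked (top 3): 46,550 (Ember-1), 44,615 (Ember-2), 38,470 (Ember-3)
The (k+1)-th unit-bid is $31,620.
Novara wins 0 unit(s) at $31,620 each.

Novara: 0 units, pays $0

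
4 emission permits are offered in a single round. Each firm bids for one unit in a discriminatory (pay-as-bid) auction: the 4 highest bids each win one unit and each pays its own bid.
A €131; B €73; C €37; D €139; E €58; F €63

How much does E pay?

Bids ranked high→low: 139 (D), 131 (A), 73 (B), 63 (F), 58 (E), 37 (C)
The 4 highest are D, A, B, F.
E does not win → €0.

E pays €0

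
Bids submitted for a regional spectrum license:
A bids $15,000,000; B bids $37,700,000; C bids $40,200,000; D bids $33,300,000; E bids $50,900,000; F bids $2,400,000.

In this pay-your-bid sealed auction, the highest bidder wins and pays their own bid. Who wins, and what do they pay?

E pays $50,900,000

Pay-your-bid sealed auction: the highest bidder wins and pays their own bid.
Bids ranked: 50,900,000 (E) > 40,200,000 (C) > 37,700,000 (B) > 33,300,000 (D) > 15,000,000 (A) > 2,400,000 (F)
E is highest → pays own bid, $50,900,000.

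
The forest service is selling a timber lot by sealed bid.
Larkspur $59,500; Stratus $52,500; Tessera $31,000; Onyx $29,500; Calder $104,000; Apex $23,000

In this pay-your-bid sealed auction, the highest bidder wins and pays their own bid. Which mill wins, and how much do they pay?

Bids in order: 104,000 (Calder) > 59,500 (Larkspur) > 52,500 (Stratus) > 31,000 (Tessera) > 29,500 (Onyx) > 23,000 (Apex)
Calder is highest → pays own bid, $104,000.

Calder pays $104,000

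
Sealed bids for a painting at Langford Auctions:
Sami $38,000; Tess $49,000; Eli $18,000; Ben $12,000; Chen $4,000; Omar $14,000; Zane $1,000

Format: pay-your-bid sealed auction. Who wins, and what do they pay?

Tess pays $49,000

Bids ranked: 49,000 (Tess) > 38,000 (Sami) > 18,000 (Eli) > 14,000 (Omar) > 12,000 (Ben) > 4,000 (Chen) > …
Tess is highest → pays own bid, $49,000.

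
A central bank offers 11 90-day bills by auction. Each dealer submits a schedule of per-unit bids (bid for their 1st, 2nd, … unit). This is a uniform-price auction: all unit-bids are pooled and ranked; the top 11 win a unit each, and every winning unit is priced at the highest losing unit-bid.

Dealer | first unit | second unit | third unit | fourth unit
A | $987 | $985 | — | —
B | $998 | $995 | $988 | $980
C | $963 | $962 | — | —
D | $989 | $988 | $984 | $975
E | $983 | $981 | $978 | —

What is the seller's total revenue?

Merging the schedules and taking the best 11: 998 (B-1), 995 (B-2), 989 (D-1), 988 (B-3), 988 (D-2), 987 (A-1), 985 (A-2), 984 (D-3), 983 (E-1), 981 (E-2), 980 (B-4)
First bid not allocated: $978.
Allocation: A 2, B 4, D 3, E 2. Every unit priced at $978.
Revenue = 11 × 978 = $10,758.

Total revenue: $10,758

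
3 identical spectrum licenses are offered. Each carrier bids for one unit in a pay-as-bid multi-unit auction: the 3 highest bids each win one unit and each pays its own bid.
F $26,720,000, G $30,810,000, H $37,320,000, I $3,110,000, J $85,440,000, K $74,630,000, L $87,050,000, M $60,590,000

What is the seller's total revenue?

Bids ranked high→low: 87,050,000 (L), 85,440,000 (J), 74,630,000 (K), 60,590,000 (M), 37,320,000 (H), …
Top 3: L, J, K.
Total revenue = 87,050,000 + 85,440,000 + 74,630,000 = $247,120,000.

Total revenue: $247,120,000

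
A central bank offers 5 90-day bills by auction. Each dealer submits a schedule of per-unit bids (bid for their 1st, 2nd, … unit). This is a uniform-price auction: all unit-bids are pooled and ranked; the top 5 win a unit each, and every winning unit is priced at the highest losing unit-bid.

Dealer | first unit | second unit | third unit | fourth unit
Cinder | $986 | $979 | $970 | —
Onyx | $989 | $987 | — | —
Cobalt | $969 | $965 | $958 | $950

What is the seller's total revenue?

Pooled unit-bids ranked (top 5): 989 (Onyx-1), 987 (Onyx-2), 986 (Cinder-1), 979 (Cinder-2), 970 (Cinder-3)
Highest rejected unit-bid = $969.
Allocation: Cinder 3, Onyx 2. Every unit priced at $969.
Revenue = 5 × 969 = $4,845.

Total revenue: $4,845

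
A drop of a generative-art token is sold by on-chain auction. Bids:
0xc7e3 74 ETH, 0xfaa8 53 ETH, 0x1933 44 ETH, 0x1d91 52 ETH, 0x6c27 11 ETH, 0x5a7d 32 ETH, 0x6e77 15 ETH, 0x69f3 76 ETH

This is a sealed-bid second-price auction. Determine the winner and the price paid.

Rule: the highest bidder wins and pays the second-highest bid.
Sorting bids: 76 (0x69f3) > 74 (0xc7e3) > 53 (0xfaa8) > 52 (0x1d91) > 44 (0x1933) > 32 (0x5a7d) > …
0x69f3 is highest; pays the second-highest bid, 74 ETH.

0x69f3 pays 74 ETH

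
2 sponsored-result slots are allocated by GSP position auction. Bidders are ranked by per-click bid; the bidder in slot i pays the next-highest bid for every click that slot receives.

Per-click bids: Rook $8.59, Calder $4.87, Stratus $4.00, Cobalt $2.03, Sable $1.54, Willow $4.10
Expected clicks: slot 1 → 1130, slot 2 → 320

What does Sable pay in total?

Ranked by bid: $8.59 (Rook) > $4.87 (Calder) > $4.10 (Willow) > …
Sable ranks below slot 2 → no slot, pays nothing.

Sable pays $0.00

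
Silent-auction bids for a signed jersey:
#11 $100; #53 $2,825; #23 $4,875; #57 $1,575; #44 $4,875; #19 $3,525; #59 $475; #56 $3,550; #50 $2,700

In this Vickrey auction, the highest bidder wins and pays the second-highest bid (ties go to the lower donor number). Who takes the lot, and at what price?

#23 pays $4,875

Rule: the highest bidder wins and pays the second-highest bid.
Bids ranked: 4,875 (#23) > 4,875 (#44) > 3,550 (#56) > 3,525 (#19) > 2,825 (#53) > 2,700 (#50) > …
Tie at $4,875 → #23 wins by tie-break.
#23 wins with the highest bid; price is set by the runner-up at $4,875.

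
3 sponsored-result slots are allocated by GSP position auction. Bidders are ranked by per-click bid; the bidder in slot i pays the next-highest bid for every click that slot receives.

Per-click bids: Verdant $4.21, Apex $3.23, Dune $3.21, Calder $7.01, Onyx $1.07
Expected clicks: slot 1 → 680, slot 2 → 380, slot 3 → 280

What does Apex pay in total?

Apex pays $898.80

Ranked by bid: $7.01 (Calder) > $4.21 (Verdant) > $3.23 (Apex) > $3.21 (Dune) > …
Apex holds slot 3 → pays next bid $3.21 × 280 clicks = $898.80.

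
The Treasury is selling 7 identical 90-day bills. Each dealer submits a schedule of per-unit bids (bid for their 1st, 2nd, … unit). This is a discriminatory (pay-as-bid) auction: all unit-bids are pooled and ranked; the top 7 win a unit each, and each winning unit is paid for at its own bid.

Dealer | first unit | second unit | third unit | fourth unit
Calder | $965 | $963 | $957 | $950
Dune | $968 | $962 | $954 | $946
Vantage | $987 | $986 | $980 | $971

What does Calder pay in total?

Pooled unit-bids ranked (top 7): 987 (Vantage-1), 986 (Vantage-2), 980 (Vantage-3), 971 (Vantage-4), 968 (Dune-1), 965 (Calder-1), 963 (Calder-2)
Next rejected bid: $962 (not a price — pay-as-bid).
Calder's winning unit-bids: 965 + 963 = $1,928.

Calder pays $1,928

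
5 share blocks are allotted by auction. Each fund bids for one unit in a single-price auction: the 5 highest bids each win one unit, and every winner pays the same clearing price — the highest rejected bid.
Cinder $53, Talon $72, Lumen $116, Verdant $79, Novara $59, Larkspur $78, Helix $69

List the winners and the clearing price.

Lumen, Verdant, Larkspur, Talon, Helix; each pays $59

Sorting: 116 (Lumen), 79 (Verdant), 78 (Larkspur), 72 (Talon), 69 (Helix), 59 (Novara), 53 (Cinder)
Winners (5 units): Lumen, Verdant, Larkspur, Talon, Helix.
Highest unsuccessful bid: $59 → clearing price.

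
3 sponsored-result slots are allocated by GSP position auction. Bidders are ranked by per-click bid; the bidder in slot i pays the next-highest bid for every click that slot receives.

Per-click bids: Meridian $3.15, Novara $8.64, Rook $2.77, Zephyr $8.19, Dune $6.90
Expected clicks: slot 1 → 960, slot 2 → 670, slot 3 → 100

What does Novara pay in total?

Per-click bids in order: $8.64 (Novara) > $8.19 (Zephyr) > $6.90 (Dune) > $3.15 (Meridian) > …
Novara holds slot 1 → pays next bid $8.19 × 960 clicks = $7862.40.

Novara pays $7862.40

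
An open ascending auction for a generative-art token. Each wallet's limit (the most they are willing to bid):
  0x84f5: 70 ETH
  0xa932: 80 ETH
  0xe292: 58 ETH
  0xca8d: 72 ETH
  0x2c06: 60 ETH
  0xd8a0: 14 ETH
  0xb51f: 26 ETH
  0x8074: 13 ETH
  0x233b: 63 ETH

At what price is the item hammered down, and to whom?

Sorting limits: 80 (0xa932) > 72 (0xca8d) > 70 (0x84f5) > 63 (0x233b) > 60 (0x2c06) > 58 (0xe292) > …
0xca8d is the last rival to drop out, at 72 ETH; 0xa932 remains and wins at that price.

0xa932 wins at 72 ETH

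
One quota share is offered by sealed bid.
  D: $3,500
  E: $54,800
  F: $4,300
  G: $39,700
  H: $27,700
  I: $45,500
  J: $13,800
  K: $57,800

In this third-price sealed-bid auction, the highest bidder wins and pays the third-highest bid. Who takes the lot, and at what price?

Third-price sealed-bid auction: the highest bidder wins and pays the third-highest bid.
Bids ranked: 57,800 (K) > 54,800 (E) > 45,500 (I) > 39,700 (G) > 27,700 (H) > 13,800 (J) > …
K wins; payment is bid #3 in the ranking = $45,500.

K pays $45,500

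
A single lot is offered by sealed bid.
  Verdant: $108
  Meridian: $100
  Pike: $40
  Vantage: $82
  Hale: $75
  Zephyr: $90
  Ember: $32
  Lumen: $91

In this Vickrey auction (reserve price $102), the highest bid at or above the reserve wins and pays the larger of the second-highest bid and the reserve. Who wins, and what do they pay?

Vickrey auction (reserve price $102): the highest bid at or above the reserve wins and pays the larger of the second-highest bid and the reserve.
Bids in order: 108 (Verdant) > 100 (Meridian) > 91 (Lumen) > 90 (Zephyr) > 82 (Vantage) > 75 (Hale) > …
Highest eligible bid: Verdant at $108.
Second-highest bid $100 is below the reserve $102, so the reserve binds → payment $102.

Verdant pays $102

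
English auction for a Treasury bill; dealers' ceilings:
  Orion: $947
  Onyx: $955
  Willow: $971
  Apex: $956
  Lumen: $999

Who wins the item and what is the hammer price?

Ascending (English) auction: the price rises until one bidder remains; the winner pays the price at which the last rival dropped out.
Limits ranked: 999 (Lumen) > 971 (Willow) > 956 (Apex) > 955 (Onyx) > 947 (Orion)
Bidding ends when Willow exits at $971; Lumen takes it.

Lumen wins at $971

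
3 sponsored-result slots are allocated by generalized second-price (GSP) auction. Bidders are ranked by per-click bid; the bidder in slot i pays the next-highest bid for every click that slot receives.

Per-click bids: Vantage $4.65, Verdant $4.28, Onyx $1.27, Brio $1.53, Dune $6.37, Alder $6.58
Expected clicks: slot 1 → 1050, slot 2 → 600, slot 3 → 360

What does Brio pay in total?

Sorting advertisers: $6.58 (Alder) > $6.37 (Dune) > $4.65 (Vantage) > $4.28 (Verdant) > …
Brio ranks below slot 3 → no slot, pays nothing.

Brio pays $0.00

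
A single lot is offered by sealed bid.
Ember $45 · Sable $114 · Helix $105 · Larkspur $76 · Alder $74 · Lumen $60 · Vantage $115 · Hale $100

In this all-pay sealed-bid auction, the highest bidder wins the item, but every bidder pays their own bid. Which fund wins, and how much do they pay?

Bids in order: 115 (Vantage) > 114 (Sable) > 105 (Helix) > 100 (Hale) > 76 (Larkspur) > 74 (Alder) > …
Vantage is highest and takes the item; every bidder forfeits their bid.

Vantage pays $115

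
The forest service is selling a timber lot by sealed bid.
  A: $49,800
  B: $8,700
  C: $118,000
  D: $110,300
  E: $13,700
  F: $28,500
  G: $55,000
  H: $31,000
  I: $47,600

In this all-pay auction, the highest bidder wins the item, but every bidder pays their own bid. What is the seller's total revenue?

Bids in order: 118,000 (C) > 110,300 (D) > 55,000 (G) > 49,800 (A) > 47,600 (I) > 31,000 (H) > …
Every bidder forfeits their bid regardless of winning.
Revenue = 49,800 + 8,700 + 118,000 + 110,300 + 13,700 + 28,500 + 55,000 + 31,000 + 47,600 = $462,600.

Total revenue: $462,600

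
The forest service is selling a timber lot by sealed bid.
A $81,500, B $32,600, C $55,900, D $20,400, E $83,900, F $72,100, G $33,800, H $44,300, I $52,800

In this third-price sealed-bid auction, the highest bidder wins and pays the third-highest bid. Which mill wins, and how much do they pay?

Bids ranked: 83,900 (E) > 81,500 (A) > 72,100 (F) > 55,900 (C) > 52,800 (I) > 44,300 (H) > …
E is highest; pays the third-highest bid, $72,100.

E pays $72,100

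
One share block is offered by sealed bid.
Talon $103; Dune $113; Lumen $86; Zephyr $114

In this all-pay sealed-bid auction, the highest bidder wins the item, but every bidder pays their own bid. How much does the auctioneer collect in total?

All-pay sealed-bid auction: the highest bidder wins the item, but every bidder pays their own bid.
Sorting bids: 114 (Zephyr) > 113 (Dune) > 103 (Talon) > 86 (Lumen)
Every bidder forfeits their bid regardless of winning.
Revenue = 103 + 113 + 86 + 114 = $416.

Total revenue: $416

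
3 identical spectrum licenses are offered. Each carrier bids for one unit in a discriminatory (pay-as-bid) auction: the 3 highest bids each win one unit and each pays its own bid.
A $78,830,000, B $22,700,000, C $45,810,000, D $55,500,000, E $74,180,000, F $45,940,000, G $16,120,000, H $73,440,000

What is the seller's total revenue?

Total revenue: $226,450,000

Sorting: 78,830,000 (A), 74,180,000 (E), 73,440,000 (H), 55,500,000 (D), 45,940,000 (F), …
Winners (3 units): A, E, H.
Total revenue = 78,830,000 + 74,180,000 + 73,440,000 = $226,450,000.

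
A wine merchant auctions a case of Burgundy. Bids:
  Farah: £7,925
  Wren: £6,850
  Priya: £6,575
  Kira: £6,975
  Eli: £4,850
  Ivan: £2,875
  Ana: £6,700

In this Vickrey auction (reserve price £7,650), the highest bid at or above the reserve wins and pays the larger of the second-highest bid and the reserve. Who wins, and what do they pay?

Bids in order: 7,925 (Farah) > 6,975 (Kira) > 6,850 (Wren) > 6,700 (Ana) > 6,575 (Priya) > 4,850 (Eli) > …
Farah has the top bid at or above the reserve (£7,925).
max(second-highest £6,975, reserve £7,650) = £7,650.

Farah pays £7,650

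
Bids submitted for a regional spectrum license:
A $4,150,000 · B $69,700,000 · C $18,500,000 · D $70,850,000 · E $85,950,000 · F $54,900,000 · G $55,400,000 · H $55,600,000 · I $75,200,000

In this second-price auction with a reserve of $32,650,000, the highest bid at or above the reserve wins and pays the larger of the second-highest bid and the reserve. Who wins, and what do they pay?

E pays $75,200,000

Bids ranked: 85,950,000 (E) > 75,200,000 (I) > 70,850,000 (D) > 69,700,000 (B) > 55,600,000 (H) > 55,400,000 (G) > …
E has the top bid at or above the reserve ($85,950,000).
Second-highest bid $75,200,000 exceeds the reserve $32,650,000 → payment $75,200,000.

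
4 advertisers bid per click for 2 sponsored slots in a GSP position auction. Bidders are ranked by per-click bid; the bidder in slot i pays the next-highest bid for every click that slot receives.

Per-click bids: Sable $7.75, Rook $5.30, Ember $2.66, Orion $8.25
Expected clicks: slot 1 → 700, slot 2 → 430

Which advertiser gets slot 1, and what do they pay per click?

Orion; $7.75 per click

Ranked by bid: $8.25 (Orion) > $7.75 (Sable) > $5.30 (Rook) > …
Slot 1 goes to the first-ranked bidder, Orion, who pays the next bid down: $7.75/click.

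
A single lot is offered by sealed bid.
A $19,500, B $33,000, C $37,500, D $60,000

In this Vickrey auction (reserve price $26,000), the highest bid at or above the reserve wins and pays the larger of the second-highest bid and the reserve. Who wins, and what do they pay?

D pays $37,500

Rule: the highest bid at or above the reserve wins and pays the larger of the second-highest bid and the reserve.
Bids in order: 60,000 (D) > 37,500 (C) > 33,000 (B) > 19,500 (A)
Highest eligible bid: D at $60,000.
Second-highest bid $37,500 exceeds the reserve $26,000 → payment $37,500.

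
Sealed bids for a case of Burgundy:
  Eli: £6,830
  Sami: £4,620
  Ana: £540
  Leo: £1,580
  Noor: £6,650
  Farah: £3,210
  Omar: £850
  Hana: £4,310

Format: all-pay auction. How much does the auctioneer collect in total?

Total revenue: £28,590

Bids ranked: 6,830 (Eli) > 6,650 (Noor) > 4,620 (Sami) > 4,310 (Hana) > 3,210 (Farah) > 1,580 (Leo) > …
Every bidder forfeits their bid regardless of winning.
Revenue = 6,830 + 4,620 + 540 + 1,580 + 6,650 + 3,210 + 850 + 4,310 = £28,590.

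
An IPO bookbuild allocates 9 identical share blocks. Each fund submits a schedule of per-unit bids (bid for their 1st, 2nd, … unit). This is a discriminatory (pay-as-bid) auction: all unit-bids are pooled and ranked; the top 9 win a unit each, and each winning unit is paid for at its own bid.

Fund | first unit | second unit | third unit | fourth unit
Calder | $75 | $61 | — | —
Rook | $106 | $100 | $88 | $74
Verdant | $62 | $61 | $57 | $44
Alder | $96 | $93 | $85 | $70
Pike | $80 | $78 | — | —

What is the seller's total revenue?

Pooled unit-bids ranked (top 9): 106 (Rook-1), 100 (Rook-2), 96 (Alder-1), 93 (Alder-2), 88 (Rook-3), 85 (Alder-3), 80 (Pike-1), 78 (Pike-2), 75 (Calder-1)
Next rejected bid: $74 (not a price — pay-as-bid).
Each winning unit pays its own bid.
Revenue = 106 + 100 + 96 + 93 + 88 + 85 + 80 + 78 + 75 = $801.

Total revenue: $801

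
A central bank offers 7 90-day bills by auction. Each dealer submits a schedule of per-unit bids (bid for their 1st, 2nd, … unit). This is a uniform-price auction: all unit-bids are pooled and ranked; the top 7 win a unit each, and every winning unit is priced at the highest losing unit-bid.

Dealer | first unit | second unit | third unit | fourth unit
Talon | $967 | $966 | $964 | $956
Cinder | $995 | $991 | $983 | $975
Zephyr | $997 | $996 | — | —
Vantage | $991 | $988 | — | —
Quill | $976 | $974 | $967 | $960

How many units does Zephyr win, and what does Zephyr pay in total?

Zephyr: 2 units, pays $1,952

Pooled unit-bids ranked (top 7): 997 (Zephyr-1), 996 (Zephyr-2), 995 (Cinder-1), 991 (Cinder-2), 991 (Vantage-1), 988 (Vantage-2), 983 (Cinder-3)
Highest rejected unit-bid = $976.
Zephyr wins 2 unit(s) at $976 each.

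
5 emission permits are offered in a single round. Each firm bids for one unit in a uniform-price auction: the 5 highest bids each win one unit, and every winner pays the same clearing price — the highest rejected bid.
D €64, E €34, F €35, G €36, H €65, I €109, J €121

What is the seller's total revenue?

Sorting: 121 (J), 109 (I), 65 (H), 64 (D), 36 (G), 35 (F), 34 (E)
Top 5: J, I, H, D, G.
First losing bid is F's €35, which sets the uniform price.
Total revenue = 5 × €35 = €175.

Total revenue: €175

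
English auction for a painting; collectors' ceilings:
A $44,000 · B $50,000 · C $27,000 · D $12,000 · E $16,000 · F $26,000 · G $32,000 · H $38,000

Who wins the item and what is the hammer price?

B wins at $44,000

Rule: the price rises until one bidder remains; the winner pays the price at which the last rival dropped out.
Sorting limits: 50,000 (B) > 44,000 (A) > 38,000 (H) > 32,000 (G) > 27,000 (C) > 26,000 (F) > …
Bidding ends when A exits at $44,000; B takes it.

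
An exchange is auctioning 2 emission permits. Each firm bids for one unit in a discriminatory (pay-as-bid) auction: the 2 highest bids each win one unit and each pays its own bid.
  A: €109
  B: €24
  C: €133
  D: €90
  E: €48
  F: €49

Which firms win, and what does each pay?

Ordering the bids: 133 (C), 109 (A), 90 (D), 49 (F), …
The 2 highest are C, A.
Each winner pays its own bid: C €133, A €109.

C €133, A €109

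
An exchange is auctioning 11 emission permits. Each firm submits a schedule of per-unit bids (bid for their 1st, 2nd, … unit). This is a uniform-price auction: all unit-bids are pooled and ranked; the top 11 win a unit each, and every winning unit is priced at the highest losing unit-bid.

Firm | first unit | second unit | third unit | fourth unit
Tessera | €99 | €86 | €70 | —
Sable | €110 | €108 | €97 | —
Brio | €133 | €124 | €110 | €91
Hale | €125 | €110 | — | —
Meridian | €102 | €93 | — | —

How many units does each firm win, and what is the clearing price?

All unit-bids, highest first — top 11: 133 (Brio-1), 125 (Hale-1), 124 (Brio-2), 110 (Sable-1), 110 (Brio-3), 110 (Hale-2), 108 (Sable-2), 102 (Meridian-1), 99 (Tessera-1), 97 (Sable-3), 93 (Meridian-2)
Highest rejected unit-bid = €91.
Allocation: Brio 3, Hale 2, Meridian 2, Sable 3, Tessera 1.

Brio 3, Hale 2, Meridian 2, Sable 3, Tessera 1; clearing price €91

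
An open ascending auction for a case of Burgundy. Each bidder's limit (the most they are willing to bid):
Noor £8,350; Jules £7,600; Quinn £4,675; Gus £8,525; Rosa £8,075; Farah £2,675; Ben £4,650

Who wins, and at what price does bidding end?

Gus wins at £8,350

Open ascending-bid auction: the price rises until one bidder remains; the winner pays the price at which the last rival dropped out.
Limits in order: 8,525 (Gus) > 8,350 (Noor) > 8,075 (Rosa) > 7,600 (Jules) > 4,675 (Quinn) > 4,650 (Ben) > …
Once the price passes £8,350, only Gus is left; the hammer falls at Noor's limit of £8,350.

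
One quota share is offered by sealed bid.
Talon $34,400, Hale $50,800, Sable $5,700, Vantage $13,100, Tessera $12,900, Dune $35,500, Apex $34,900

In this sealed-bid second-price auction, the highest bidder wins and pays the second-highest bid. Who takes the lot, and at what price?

Hale pays $35,500

Sorting bids: 50,800 (Hale) > 35,500 (Dune) > 34,900 (Apex) > 34,400 (Talon) > 13,100 (Vantage) > 12,900 (Tessera) > …
Hale wins with the highest bid; price is set by the runner-up at $35,500.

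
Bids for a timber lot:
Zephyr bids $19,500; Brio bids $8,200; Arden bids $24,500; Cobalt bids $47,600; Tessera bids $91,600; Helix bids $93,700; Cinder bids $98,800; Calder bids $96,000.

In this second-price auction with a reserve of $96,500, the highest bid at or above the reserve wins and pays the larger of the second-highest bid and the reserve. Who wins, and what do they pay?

Second-price auction with a reserve of $96,500: the highest bid at or above the reserve wins and pays the larger of the second-highest bid and the reserve.
Sorting bids: 98,800 (Cinder) > 96,000 (Calder) > 93,700 (Helix) > 91,600 (Tessera) > 47,600 (Cobalt) > 24,500 (Arden) > …
Highest eligible bid: Cinder at $98,800.
max(second-highest $96,000, reserve $96,500) = $96,500.

Cinder pays $96,500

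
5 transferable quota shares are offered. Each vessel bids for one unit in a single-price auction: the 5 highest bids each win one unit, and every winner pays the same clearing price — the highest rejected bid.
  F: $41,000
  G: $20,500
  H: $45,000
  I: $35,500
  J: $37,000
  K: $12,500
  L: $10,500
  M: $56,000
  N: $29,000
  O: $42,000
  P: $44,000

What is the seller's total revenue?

Total revenue: $185,000

Sorting: 56,000 (M), 45,000 (H), 44,000 (P), 42,000 (O), 41,000 (F), 37,000 (J), 35,500 (I), …
Winners (5 units): M, H, P, O, F.
Highest unsuccessful bid: $37,000 → clearing price.
Total revenue = 5 × $37,000 = $185,000.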